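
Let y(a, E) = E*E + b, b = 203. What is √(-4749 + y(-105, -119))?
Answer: √9615 ≈ 98.056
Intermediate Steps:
y(a, E) = 203 + E² (y(a, E) = E*E + 203 = E² + 203 = 203 + E²)
√(-4749 + y(-105, -119)) = √(-4749 + (203 + (-119)²)) = √(-4749 + (203 + 14161)) = √(-4749 + 14364) = √9615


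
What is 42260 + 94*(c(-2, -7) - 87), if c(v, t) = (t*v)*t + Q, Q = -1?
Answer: 24776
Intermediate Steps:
c(v, t) = -1 + v*t**2 (c(v, t) = (t*v)*t - 1 = v*t**2 - 1 = -1 + v*t**2)
42260 + 94*(c(-2, -7) - 87) = 42260 + 94*((-1 - 2*(-7)**2) - 87) = 42260 + 94*((-1 - 2*49) - 87) = 42260 + 94*((-1 - 98) - 87) = 42260 + 94*(-99 - 87) = 42260 + 94*(-186) = 42260 - 17484 = 24776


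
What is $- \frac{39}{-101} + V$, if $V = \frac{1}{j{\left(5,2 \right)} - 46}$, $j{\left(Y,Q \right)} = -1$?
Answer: $\frac{1732}{4747} \approx 0.36486$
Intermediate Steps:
$V = - \frac{1}{47}$ ($V = \frac{1}{-1 - 46} = \frac{1}{-47} = - \frac{1}{47} \approx -0.021277$)
$- \frac{39}{-101} + V = - \frac{39}{-101} - \frac{1}{47} = \left(-39\right) \left(- \frac{1}{101}\right) - \frac{1}{47} = \frac{39}{101} - \frac{1}{47} = \frac{1732}{4747}$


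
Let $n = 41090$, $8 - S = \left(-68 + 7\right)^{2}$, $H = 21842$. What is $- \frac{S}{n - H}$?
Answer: $\frac{3713}{19248} \approx 0.1929$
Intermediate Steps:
$S = -3713$ ($S = 8 - \left(-68 + 7\right)^{2} = 8 - \left(-61\right)^{2} = 8 - 3721 = -3713$)
$- \frac{S}{n - H} = - \frac{-3713}{41090 - 21842} = - \frac{-3713}{19248} = \left(-1\right) \left(- \frac{3713}{19248}\right) = \frac{3713}{19248}$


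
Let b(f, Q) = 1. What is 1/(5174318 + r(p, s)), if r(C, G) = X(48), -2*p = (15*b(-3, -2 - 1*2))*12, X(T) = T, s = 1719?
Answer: 1/5174366 ≈ 1.9326e-7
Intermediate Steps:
p = -90 (p = -15*1*12/2 = -15*12/2 = -½*180 = -90)
r(C, G) = 48
1/(5174318 + r(p, s)) = 1/(5174318 + 48) = 1/5174366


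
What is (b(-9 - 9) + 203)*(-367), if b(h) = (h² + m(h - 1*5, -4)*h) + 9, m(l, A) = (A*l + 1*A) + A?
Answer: 358192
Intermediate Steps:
m(l, A) = 2*A + A*l (m(l, A) = (A*l + A) + A = (A + A*l) + A = 2*A + A*l)
b(h) = 9 + h² + h*(12 - 4*h) (b(h) = (h² + (-4*(2 + (h - 1*5)))*h) + 9 = (h² + (-4*(2 + (h - 5)))*h) + 9 = (h² + (-4*(2 + (-5 + h)))*h) + 9 = (h² + (-4*(-3 + h))*h) + 9 = (h² + (12 - 4*h)*h) + 9 = (h² + h*(12 - 4*h)) + 9 = 9 + h² + h*(12 - 4*h))
(b(-9 - 9) + 203)*(-367) = ((9 - 3*(-9 - 9)² + 12*(-9 - 9)) + 203)*(-367) = ((9 - 3*(-18)² + 12*(-18)) + 203)*(-367) = ((9 - 3*324 - 216) + 203)*(-367) = ((9 - 972 - 216) + 203)*(-367) = (-1179 + 203)*(-367) = -976*(-367) = 358192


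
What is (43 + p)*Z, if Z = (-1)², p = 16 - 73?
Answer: -14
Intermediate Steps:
p = -57
Z = 1
(43 + p)*Z = (43 - 57)*1 = -14*1 = -14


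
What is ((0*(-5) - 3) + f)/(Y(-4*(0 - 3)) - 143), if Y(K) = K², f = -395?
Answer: -398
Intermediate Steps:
((0*(-5) - 3) + f)/(Y(-4*(0 - 3)) - 143) = ((0*(-5) - 3) - 395)/((-4*(0 - 3))² - 143) = ((0 - 3) - 395)/((-4*(-3))² - 143) = (-3 - 395)/(12² - 143) = -398/(144 - 143) = -398/1 = -398*1 = -398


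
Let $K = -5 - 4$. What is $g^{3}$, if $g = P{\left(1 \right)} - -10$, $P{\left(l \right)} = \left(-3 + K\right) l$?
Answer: $-8$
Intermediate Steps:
$K = -9$ ($K = -5 - 4 = -9$)
$P{\left(l \right)} = - 12 l$ ($P{\left(l \right)} = \left(-3 - 9\right) l = - 12 l$)
$g = -2$ ($g = \left(-12\right) 1 - -10 = -12 + 10 = -2$)
$g^{3} = \left(-2\right)^{3} = -8$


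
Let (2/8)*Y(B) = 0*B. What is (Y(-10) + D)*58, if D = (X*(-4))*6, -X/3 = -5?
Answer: -20880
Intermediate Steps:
Y(B) = 0 (Y(B) = 4*(0*B) = 4*0 = 0)
X = 15 (X = -3*(-5) = 15)
D = -360 (D = (15*(-4))*6 = -60*6 = -360)
(Y(-10) + D)*58 = (0 - 360)*58 = -360*58 = -20880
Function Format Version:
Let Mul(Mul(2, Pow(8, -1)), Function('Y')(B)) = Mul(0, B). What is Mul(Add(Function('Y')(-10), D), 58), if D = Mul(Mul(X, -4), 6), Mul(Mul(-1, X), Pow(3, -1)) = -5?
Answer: -20880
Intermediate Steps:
Function('Y')(B) = 0 (Function('Y')(B) = Mul(4, Mul(0, B)) = Mul(4, 0) = 0)
X = 15 (X = Mul(-3, -5) = 15)
D = -360 (D = Mul(Mul(15, -4), 6) = Mul(-60, 6) = -360)
Mul(Add(Function('Y')(-10), D), 58) = Mul(Add(0, -360), 58) = Mul(-360, 58) = -20880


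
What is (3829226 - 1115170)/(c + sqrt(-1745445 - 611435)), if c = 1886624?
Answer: 320025199184/222459529641 - 678514*I*sqrt(147305)/222459529641 ≈ 1.4386 - 0.0011706*I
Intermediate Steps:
(3829226 - 1115170)/(c + sqrt(-1745445 - 611435)) = (3829226 - 1115170)/(1886624 + sqrt(-1745445 - 611435)) = 2714056/(1886624 + sqrt(-2356880)) = 2714056/(1886624 + 4*I*sqrt(147305))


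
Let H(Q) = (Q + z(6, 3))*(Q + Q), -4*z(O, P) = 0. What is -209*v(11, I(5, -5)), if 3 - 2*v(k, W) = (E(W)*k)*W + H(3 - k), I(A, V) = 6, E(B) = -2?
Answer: -1463/2 ≈ -731.50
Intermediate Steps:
z(O, P) = 0 (z(O, P) = -¼*0 = 0)
H(Q) = 2*Q² (H(Q) = (Q + 0)*(Q + Q) = Q*(2*Q) = 2*Q²)
v(k, W) = 3/2 - (3 - k)² + W*k (v(k, W) = 3/2 - ((-2*k)*W + 2*(3 - k)²)/2 = 3/2 - (-2*W*k + 2*(3 - k)²)/2 = 3/2 - (2*(3 - k)² - 2*W*k)/2 = 3/2 + (-(3 - k)² + W*k) = 3/2 - (3 - k)² + W*k)
-209*v(11, I(5, -5)) = -209*(3/2 - (-3 + 11)² + 6*11) = -209*(3/2 - 1*8² + 66) = -209*(3/2 - 1*64 + 66) = -209*(3/2 - 64 + 66) = -209*7/2 = -1463/2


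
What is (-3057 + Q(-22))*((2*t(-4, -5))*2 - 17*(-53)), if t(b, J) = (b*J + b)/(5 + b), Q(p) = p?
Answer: -2971235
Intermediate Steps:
t(b, J) = (b + J*b)/(5 + b) (t(b, J) = (J*b + b)/(5 + b) = (b + J*b)/(5 + b))
(-3057 + Q(-22))*((2*t(-4, -5))*2 - 17*(-53)) = (-3057 - 22)*((2*(-4*(1 - 5)/(5 - 4)))*2 - 17*(-53)) = -3079*((2*(-4*(-4)/1))*2 + 901) = -3079*((2*(-4*1*(-4)))*2 + 901) = -3079*((2*16)*2 + 901) = -3079*(32*2 + 901) = -3079*(64 + 901) = -3079*965 = -2971235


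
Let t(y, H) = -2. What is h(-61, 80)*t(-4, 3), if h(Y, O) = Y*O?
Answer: 9760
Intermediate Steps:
h(Y, O) = O*Y
h(-61, 80)*t(-4, 3) = (80*(-61))*(-2) = -4880*(-2) = 9760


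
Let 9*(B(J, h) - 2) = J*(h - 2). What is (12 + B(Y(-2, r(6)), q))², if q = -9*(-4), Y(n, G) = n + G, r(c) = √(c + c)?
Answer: 17236/81 + 7888*√3/81 ≈ 381.46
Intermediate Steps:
r(c) = √2*√c (r(c) = √(2*c) = √2*√c)
Y(n, G) = G + n
q = 36
B(J, h) = 2 + J*(-2 + h)/9 (B(J, h) = 2 + (J*(h - 2))/9 = 2 + (J*(-2 + h))/9 = 2 + J*(-2 + h)/9)
(12 + B(Y(-2, r(6)), q))² = (12 + (2 - 2*(√2*√6 - 2)/9 + (⅑)*(√2*√6 - 2)*36))² = (12 + (2 - 2*(2*√3 - 2)/9 + (⅑)*(2*√3 - 2)*36))² = (12 + (2 - 2*(-2 + 2*√3)/9 + (⅑)*(-2 + 2*√3)*36))² = (12 + (2 + (4/9 - 4*√3/9) + (-8 + 8*√3)))² = (12 + (-50/9 + 68*√3/9))² = (58/9 + 68*√3/9)²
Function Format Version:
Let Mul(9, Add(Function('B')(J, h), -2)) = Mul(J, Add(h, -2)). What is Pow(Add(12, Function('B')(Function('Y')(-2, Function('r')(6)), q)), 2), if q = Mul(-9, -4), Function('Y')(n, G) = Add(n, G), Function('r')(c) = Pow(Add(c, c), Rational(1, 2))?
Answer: Add(Rational(17236, 81), Mul(Rational(7888, 81), Pow(3, Rational(1, 2)))) ≈ 381.46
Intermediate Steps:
Function('r')(c) = Mul(Pow(2, Rational(1, 2)), Pow(c, Rational(1, 2))) (Function('r')(c) = Pow(Mul(2, c), Rational(1, 2)) = Mul(Pow(2, Rational(1, 2)), Pow(c, Rational(1, 2))))
Function('Y')(n, G) = Add(G, n)
q = 36
Function('B')(J, h) = Add(2, Mul(Rational(1, 9), J, Add(-2, h))) (Function('B')(J, h) = Add(2, Mul(Rational(1, 9), Mul(J, Add(h, -2)))) = Add(2, Mul(Rational(1, 9), Mul(J, Add(-2, h)))) = Add(2, Mul(Rational(1, 9), J, Add(-2, h))))
Pow(Add(12, Function('B')(Function('Y')(-2, Function('r')(6)), q)), 2) = Pow(Add(12, Add(2, Mul(Rational(-2, 9), Add(Mul(Pow(2, Rational(1, 2)), Pow(6, Rational(1, 2))), -2)), Mul(Rational(1, 9), Add(Mul(Pow(2, Rational(1, 2)), Pow(6, Rational(1, 2))), -2), 36))), 2) = Pow(Add(12, Add(2, Mul(Rational(-2, 9), Add(Mul(2, Pow(3, Rational(1, 2))), -2)), Mul(Rational(1, 9), Add(Mul(2, Pow(3, Rational(1, 2))), -2), 36))), 2) = Pow(Add(12, Add(2, Mul(Rational(-2, 9), Add(-2, Mul(2, Pow(3, Rational(1, 2))))), Mul(Rational(1, 9), Add(-2, Mul(2, Pow(3, Rational(1, 2)))), 36))), 2) = Pow(Add(12, Add(2, Add(Rational(4, 9), Mul(Rational(-4, 9), Pow(3, Rational(1, 2)))), Add(-8, Mul(8, Pow(3, Rational(1, 2)))))), 2) = Pow(Add(12, Add(Rational(-50, 9), Mul(Rational(68, 9), Pow(3, Rational(1, 2))))), 2) = Pow(Add(Rational(58, 9), Mul(Rational(68, 9), Pow(3, Rational(1, 2)))), 2)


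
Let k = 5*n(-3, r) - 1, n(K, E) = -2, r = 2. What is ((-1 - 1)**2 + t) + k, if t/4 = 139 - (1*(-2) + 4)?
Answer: 541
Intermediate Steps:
k = -11 (k = 5*(-2) - 1 = -10 - 1 = -11)
t = 548 (t = 4*(139 - (1*(-2) + 4)) = 4*(139 - (-2 + 4)) = 4*(139 - 1*2) = 4*(139 - 2) = 4*137 = 548)
((-1 - 1)**2 + t) + k = ((-1 - 1)**2 + 548) - 11 = ((-2)**2 + 548) - 11 = (4 + 548) - 11 = 552 - 11 = 541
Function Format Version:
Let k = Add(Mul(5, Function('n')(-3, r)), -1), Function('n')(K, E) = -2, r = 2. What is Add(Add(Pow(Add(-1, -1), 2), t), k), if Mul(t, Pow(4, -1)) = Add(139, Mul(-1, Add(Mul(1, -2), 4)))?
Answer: 541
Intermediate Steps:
k = -11 (k = Add(Mul(5, -2), -1) = Add(-10, -1) = -11)
t = 548 (t = Mul(4, Add(139, Mul(-1, Add(Mul(1, -2), 4)))) = Mul(4, Add(139, Mul(-1, Add(-2, 4)))) = Mul(4, Add(139, Mul(-1, 2))) = Mul(4, Add(139, -2)) = Mul(4, 137) = 548)
Add(Add(Pow(Add(-1, -1), 2), t), k) = Add(Add(Pow(Add(-1, -1), 2), 548), -11) = Add(Add(Pow(-2, 2), 548), -11) = Add(Add(4, 548), -11) = Add(552, -11) = 541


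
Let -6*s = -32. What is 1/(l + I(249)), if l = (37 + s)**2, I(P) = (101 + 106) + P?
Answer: 9/20233 ≈ 0.00044482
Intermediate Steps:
s = 16/3 (s = -1/6*(-32) = 16/3 ≈ 5.3333)
I(P) = 207 + P
l = 16129/9 (l = (37 + 16/3)**2 = (127/3)**2 = 16129/9 ≈ 1792.1)
1/(l + I(249)) = 1/(16129/9 + (207 + 249)) = 1/(16129/9 + 456) = 1/(20233/9) = 9/20233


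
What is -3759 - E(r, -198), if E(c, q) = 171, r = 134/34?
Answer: -3930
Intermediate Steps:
r = 67/17 (r = 134*(1/34) = 67/17 ≈ 3.9412)
-3759 - E(r, -198) = -3759 - 1*171 = -3759 - 171 = -3930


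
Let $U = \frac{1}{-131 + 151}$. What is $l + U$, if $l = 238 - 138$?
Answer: $\frac{2001}{20} \approx 100.05$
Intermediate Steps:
$l = 100$ ($l = 238 - 138 = 100$)
$U = \frac{1}{20} \approx 0.05$
$l + U = 100 + \frac{1}{20} = \frac{2001}{20}$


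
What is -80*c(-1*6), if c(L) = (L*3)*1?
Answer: 1440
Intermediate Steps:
c(L) = 3*L (c(L) = (3*L)*1 = 3*L)
-80*c(-1*6) = -240*(-1*6) = -240*(-6) = -80*(-18) = 1440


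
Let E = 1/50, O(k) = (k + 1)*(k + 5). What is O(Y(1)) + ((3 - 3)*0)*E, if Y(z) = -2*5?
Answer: 45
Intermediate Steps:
Y(z) = -10
O(k) = (1 + k)*(5 + k)
E = 1/50 ≈ 0.020000
O(Y(1)) + ((3 - 3)*0)*E = (5 + (-10)**2 + 6*(-10)) + ((3 - 3)*0)*(1/50) = (5 + 100 - 60) + (0*0)*(1/50) = 45 + 0*(1/50) = 45 + 0 = 45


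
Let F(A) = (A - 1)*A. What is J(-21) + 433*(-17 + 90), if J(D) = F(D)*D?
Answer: 21907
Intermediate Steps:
F(A) = A*(-1 + A) (F(A) = (-1 + A)*A = A*(-1 + A))
J(D) = D²*(-1 + D) (J(D) = (D*(-1 + D))*D = D²*(-1 + D))
J(-21) + 433*(-17 + 90) = (-21)²*(-1 - 21) + 433*(-17 + 90) = 441*(-22) + 433*73 = -9702 + 31609 = 21907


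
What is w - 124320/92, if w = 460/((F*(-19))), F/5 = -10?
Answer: -2951542/2185 ≈ -1350.8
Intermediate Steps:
F = -50 (F = 5*(-10) = -50)
w = 46/95 (w = 460/((-50*(-19))) = 460/950 = 460*(1/950) = 46/95 ≈ 0.48421)
w - 124320/92 = 46/95 - 124320/92 = 46/95 - 480*259/92 = 46/95 - 31080/23 = -2951542/2185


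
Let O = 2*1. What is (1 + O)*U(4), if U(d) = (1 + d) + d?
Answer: 27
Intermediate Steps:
U(d) = 1 + 2*d
O = 2
(1 + O)*U(4) = (1 + 2)*(1 + 2*4) = 3*(1 + 8) = 3*9 = 27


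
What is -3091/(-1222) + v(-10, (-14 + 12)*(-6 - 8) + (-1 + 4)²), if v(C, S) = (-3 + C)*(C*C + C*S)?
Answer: 4292311/1222 ≈ 3512.5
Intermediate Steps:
v(C, S) = (-3 + C)*(C² + C*S)
-3091/(-1222) + v(-10, (-14 + 12)*(-6 - 8) + (-1 + 4)²) = -3091/(-1222) - 10*((-10)² - 3*(-10) - 3*((-14 + 12)*(-6 - 8) + (-1 + 4)²) - 10*((-14 + 12)*(-6 - 8) + (-1 + 4)²)) = -3091*(-1/1222) - 10*(100 + 30 - 3*(-2*(-14) + 3²) - 10*(-2*(-14) + 3²)) = 3091/1222 - 10*(100 + 30 - 3*(28 + 9) - 10*(28 + 9)) = 3091/1222 - 10*(100 + 30 - 3*37 - 10*37) = 3091/1222 - 10*(100 + 30 - 111 - 370) = 3091/1222 - 10*(-351) = 3091/1222 + 3510 = 4292311/1222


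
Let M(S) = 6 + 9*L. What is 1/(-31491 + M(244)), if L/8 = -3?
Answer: -1/31701 ≈ -3.1545e-5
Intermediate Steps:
L = -24 (L = 8*(-3) = -24)
M(S) = -210 (M(S) = 6 + 9*(-24) = 6 - 216 = -210)
1/(-31491 + M(244)) = 1/(-31491 - 210) = 1/(-31701) = -1/31701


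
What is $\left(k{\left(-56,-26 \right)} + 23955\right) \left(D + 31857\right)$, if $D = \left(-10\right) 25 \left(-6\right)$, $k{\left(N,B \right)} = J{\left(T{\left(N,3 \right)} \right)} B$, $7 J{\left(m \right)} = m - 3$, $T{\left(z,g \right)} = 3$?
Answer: $799066935$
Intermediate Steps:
$J{\left(m \right)} = - \frac{3}{7} + \frac{m}{7}$ ($J{\left(m \right)} = \frac{m - 3}{7} = \frac{-3 + m}{7} = - \frac{3}{7} + \frac{m}{7}$)
$k{\left(N,B \right)} = 0$ ($k{\left(N,B \right)} = \left(- \frac{3}{7} + \frac{1}{7} \cdot 3\right) B = \left(- \frac{3}{7} + \frac{3}{7}\right) B = 0 B = 0$)
$D = 1500$ ($D = \left(-250\right) \left(-6\right) = 1500$)
$\left(k{\left(-56,-26 \right)} + 23955\right) \left(D + 31857\right) = \left(0 + 23955\right) \left(1500 + 31857\right) = 23955 \cdot 33357 = 799066935$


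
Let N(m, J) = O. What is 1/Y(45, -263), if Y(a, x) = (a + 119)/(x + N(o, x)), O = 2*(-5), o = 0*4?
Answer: -273/164 ≈ -1.6646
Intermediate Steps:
o = 0
O = -10
N(m, J) = -10
Y(a, x) = (119 + a)/(-10 + x) (Y(a, x) = (a + 119)/(x - 10) = (119 + a)/(-10 + x))
1/Y(45, -263) = 1/((119 + 45)/(-10 - 263)) = 1/(164/(-273)) = 1/(-1/273*164) = 1/(-164/273) = -273/164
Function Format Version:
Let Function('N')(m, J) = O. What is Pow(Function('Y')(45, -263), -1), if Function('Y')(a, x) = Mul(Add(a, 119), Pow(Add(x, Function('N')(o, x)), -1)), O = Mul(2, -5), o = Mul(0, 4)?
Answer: Rational(-273, 164) ≈ -1.6646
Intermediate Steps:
o = 0
O = -10
Function('N')(m, J) = -10
Function('Y')(a, x) = Mul(Pow(Add(-10, x), -1), Add(119, a)) (Function('Y')(a, x) = Mul(Add(a, 119), Pow(Add(x, -10), -1)) = Mul(Add(119, a), Pow(Add(-10, x), -1)) = Mul(Pow(Add(-10, x), -1), Add(119, a)))
Pow(Function('Y')(45, -263), -1) = Pow(Mul(Pow(Add(-10, -263), -1), Add(119, 45)), -1) = Pow(Mul(Pow(-273, -1), 164), -1) = Pow(Mul(Rational(-1, 273), 164), -1) = Pow(Rational(-164, 273), -1) = Rational(-273, 164)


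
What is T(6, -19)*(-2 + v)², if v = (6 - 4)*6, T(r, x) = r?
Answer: 600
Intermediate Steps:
v = 12 (v = 2*6 = 12)
T(6, -19)*(-2 + v)² = 6*(-2 + 12)² = 6*10² = 6*100 = 600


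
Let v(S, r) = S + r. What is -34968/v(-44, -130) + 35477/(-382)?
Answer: 1197463/11078 ≈ 108.09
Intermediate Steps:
-34968/v(-44, -130) + 35477/(-382) = -34968/(-44 - 130) + 35477/(-382) = -34968/(-174) + 35477*(-1/382) = -34968*(-1/174) - 35477/382 = 5828/29 - 35477/382 = 1197463/11078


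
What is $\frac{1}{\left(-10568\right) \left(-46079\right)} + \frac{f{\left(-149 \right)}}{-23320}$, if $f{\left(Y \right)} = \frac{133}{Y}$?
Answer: $\frac{368008731}{9613864500460} \approx 3.8279 \cdot 10^{-5}$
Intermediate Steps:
$\frac{1}{\left(-10568\right) \left(-46079\right)} + \frac{f{\left(-149 \right)}}{-23320} = \frac{1}{\left(-10568\right) \left(-46079\right)} + \frac{133 \frac{1}{-149}}{-23320} = \left(- \frac{1}{10568}\right) \left(- \frac{1}{46079}\right) + 133 \left(- \frac{1}{149}\right) \left(- \frac{1}{23320}\right) = \frac{1}{486962872} - - \frac{133}{3474680} = \frac{1}{486962872} + \frac{133}{3474680} = \frac{368008731}{9613864500460}$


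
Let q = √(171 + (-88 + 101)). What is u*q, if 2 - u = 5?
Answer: -6*√46 ≈ -40.694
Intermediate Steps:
u = -3 (u = 2 - 1*5 = 2 - 5 = -3)
q = 2*√46 (q = √(171 + 13) = √184 = 2*√46 ≈ 13.565)
u*q = -6*√46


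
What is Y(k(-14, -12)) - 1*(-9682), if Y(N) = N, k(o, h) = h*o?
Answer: 9850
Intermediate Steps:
Y(k(-14, -12)) - 1*(-9682) = -12*(-14) - 1*(-9682) = 168 + 9682 = 9850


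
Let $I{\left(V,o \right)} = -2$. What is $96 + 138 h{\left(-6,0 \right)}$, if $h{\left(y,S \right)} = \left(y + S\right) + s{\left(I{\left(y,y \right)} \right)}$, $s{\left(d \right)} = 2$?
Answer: $-456$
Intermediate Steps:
$h{\left(y,S \right)} = 2 + S + y$ ($h{\left(y,S \right)} = \left(y + S\right) + 2 = \left(S + y\right) + 2 = 2 + S + y$)
$96 + 138 h{\left(-6,0 \right)} = 96 + 138 \left(2 + 0 - 6\right) = 96 + 138 \left(-4\right) = 96 - 552 = -456$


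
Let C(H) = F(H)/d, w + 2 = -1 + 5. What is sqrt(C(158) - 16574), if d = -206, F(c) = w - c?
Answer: 2*I*sqrt(43956383)/103 ≈ 128.74*I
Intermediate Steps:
w = 2 (w = -2 + (-1 + 5) = -2 + 4 = 2)
F(c) = 2 - c
C(H) = -1/103 + H/206 (C(H) = (2 - H)/(-206) = (2 - H)*(-1/206) = -1/103 + H/206)
sqrt(C(158) - 16574) = sqrt((-1/103 + (1/206)*158) - 16574) = sqrt((-1/103 + 79/103) - 16574) = sqrt(78/103 - 16574) = sqrt(-1707044/103) = 2*I*sqrt(43956383)/103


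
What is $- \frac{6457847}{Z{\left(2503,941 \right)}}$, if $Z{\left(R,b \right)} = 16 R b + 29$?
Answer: $- \frac{587077}{3425927} \approx -0.17136$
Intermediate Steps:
$Z{\left(R,b \right)} = 29 + 16 R b$ ($Z{\left(R,b \right)} = 16 R b + 29 = 29 + 16 R b$)
$- \frac{6457847}{Z{\left(2503,941 \right)}} = - \frac{6457847}{29 + 16 \cdot 2503 \cdot 941} = - \frac{6457847}{29 + 37685168} = - \frac{6457847}{37685197} = \left(-6457847\right) \frac{1}{37685197} = - \frac{587077}{3425927}$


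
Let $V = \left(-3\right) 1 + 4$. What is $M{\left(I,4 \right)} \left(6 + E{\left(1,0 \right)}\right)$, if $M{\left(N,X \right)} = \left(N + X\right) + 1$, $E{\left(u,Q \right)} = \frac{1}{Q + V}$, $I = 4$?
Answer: $63$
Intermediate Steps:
$V = 1$ ($V = -3 + 4 = 1$)
$E{\left(u,Q \right)} = \frac{1}{1 + Q}$ ($E{\left(u,Q \right)} = \frac{1}{Q + 1} = \frac{1}{1 + Q}$)
$M{\left(N,X \right)} = 1 + N + X$
$M{\left(I,4 \right)} \left(6 + E{\left(1,0 \right)}\right) = \left(1 + 4 + 4\right) \left(6 + \frac{1}{1 + 0}\right) = 9 \left(6 + 1^{-1}\right) = 9 \left(6 + 1\right) = 9 \cdot 7 = 63$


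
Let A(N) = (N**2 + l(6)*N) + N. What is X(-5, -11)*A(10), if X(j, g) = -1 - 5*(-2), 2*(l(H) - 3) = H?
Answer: 1530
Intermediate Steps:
l(H) = 3 + H/2
X(j, g) = 9 (X(j, g) = -1 + 10 = 9)
A(N) = N**2 + 7*N (A(N) = (N**2 + (3 + (1/2)*6)*N) + N = (N**2 + (3 + 3)*N) + N = (N**2 + 6*N) + N = N**2 + 7*N)
X(-5, -11)*A(10) = 9*(10*(7 + 10)) = 9*(10*17) = 9*170 = 1530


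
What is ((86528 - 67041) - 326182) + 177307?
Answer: -129388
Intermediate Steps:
((86528 - 67041) - 326182) + 177307 = (19487 - 326182) + 177307 = -306695 + 177307 = -129388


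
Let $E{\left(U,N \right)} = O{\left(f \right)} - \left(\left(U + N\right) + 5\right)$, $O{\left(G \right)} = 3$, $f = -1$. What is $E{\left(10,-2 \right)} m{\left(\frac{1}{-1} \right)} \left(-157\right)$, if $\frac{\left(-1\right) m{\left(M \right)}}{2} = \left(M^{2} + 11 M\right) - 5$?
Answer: $47100$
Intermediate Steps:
$m{\left(M \right)} = 10 - 22 M - 2 M^{2}$ ($m{\left(M \right)} = - 2 \left(\left(M^{2} + 11 M\right) - 5\right) = - 2 \left(-5 + M^{2} + 11 M\right) = 10 - 22 M - 2 M^{2}$)
$E{\left(U,N \right)} = -2 - N - U$ ($E{\left(U,N \right)} = 3 - \left(\left(U + N\right) + 5\right) = 3 - \left(\left(N + U\right) + 5\right) = 3 - \left(5 + N + U\right) = -2 - N - U$)
$E{\left(10,-2 \right)} m{\left(\frac{1}{-1} \right)} \left(-157\right) = \left(-2 - -2 - 10\right) \left(10 - \frac{22}{-1} - 2 \left(\frac{1}{-1}\right)^{2}\right) \left(-157\right) = \left(-2 + 2 - 10\right) \left(10 - -22 - 2 \left(-1\right)^{2}\right) \left(-157\right) = - 10 \left(10 + 22 - 2\right) \left(-157\right) = \left(-10\right) 30 \left(-157\right) = \left(-300\right) \left(-157\right) = 47100$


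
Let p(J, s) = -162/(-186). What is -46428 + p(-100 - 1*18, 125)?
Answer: -1439241/31 ≈ -46427.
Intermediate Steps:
p(J, s) = 27/31 (p(J, s) = -162*(-1/186) = 27/31)
-46428 + p(-100 - 1*18, 125) = -46428 + 27/31 = -1439241/31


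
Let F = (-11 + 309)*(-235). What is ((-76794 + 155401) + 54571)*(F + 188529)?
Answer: 15781459822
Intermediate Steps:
F = -70030 (F = 298*(-235) = -70030)
((-76794 + 155401) + 54571)*(F + 188529) = ((-76794 + 155401) + 54571)*(-70030 + 188529) = (78607 + 54571)*118499 = 133178*118499 = 15781459822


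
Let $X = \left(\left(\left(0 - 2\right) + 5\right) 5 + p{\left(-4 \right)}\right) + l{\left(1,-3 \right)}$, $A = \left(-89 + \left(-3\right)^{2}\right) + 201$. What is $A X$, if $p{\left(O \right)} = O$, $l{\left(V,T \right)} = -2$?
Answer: $1089$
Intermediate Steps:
$A = 121$ ($A = \left(-89 + 9\right) + 201 = -80 + 201 = 121$)
$X = 9$ ($X = \left(\left(\left(0 - 2\right) + 5\right) 5 - 4\right) - 2 = \left(\left(-2 + 5\right) 5 - 4\right) - 2 = \left(3 \cdot 5 - 4\right) - 2 = \left(15 - 4\right) - 2 = 11 - 2 = 9$)
$A X = 121 \cdot 9 = 1089$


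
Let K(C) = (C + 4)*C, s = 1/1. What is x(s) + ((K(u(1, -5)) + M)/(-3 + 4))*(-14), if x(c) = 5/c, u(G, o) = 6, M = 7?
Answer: -933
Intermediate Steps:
s = 1
K(C) = C*(4 + C) (K(C) = (4 + C)*C = C*(4 + C))
x(s) + ((K(u(1, -5)) + M)/(-3 + 4))*(-14) = 5/1 + ((6*(4 + 6) + 7)/(-3 + 4))*(-14) = 5*1 + ((6*10 + 7)/1)*(-14) = 5 + ((60 + 7)*1)*(-14) = 5 + (67*1)*(-14) = 5 + 67*(-14) = 5 - 938 = -933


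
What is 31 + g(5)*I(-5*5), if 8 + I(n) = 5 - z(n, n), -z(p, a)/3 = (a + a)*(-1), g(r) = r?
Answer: 766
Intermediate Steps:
z(p, a) = 6*a (z(p, a) = -3*(a + a)*(-1) = -3*2*a*(-1) = -(-6)*a = 6*a)
I(n) = -3 - 6*n (I(n) = -8 + (5 - 6*n) = -3 - 6*n)
31 + g(5)*I(-5*5) = 31 + 5*(-3 - (-30)*5) = 31 + 5*(-3 - 6*(-25)) = 31 + 5*(-3 + 150) = 31 + 5*147 = 31 + 735 = 766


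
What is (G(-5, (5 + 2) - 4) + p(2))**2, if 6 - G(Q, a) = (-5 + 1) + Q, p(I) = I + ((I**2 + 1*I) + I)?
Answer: 625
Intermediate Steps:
p(I) = I**2 + 3*I (p(I) = I + ((I**2 + I) + I) = I + ((I + I**2) + I) = I + (I**2 + 2*I) = I**2 + 3*I)
G(Q, a) = 10 - Q (G(Q, a) = 6 - ((-5 + 1) + Q) = 6 - (-4 + Q) = 6 + (4 - Q) = 10 - Q)
(G(-5, (5 + 2) - 4) + p(2))**2 = ((10 - 1*(-5)) + 2*(3 + 2))**2 = ((10 + 5) + 2*5)**2 = (15 + 10)**2 = 25**2 = 625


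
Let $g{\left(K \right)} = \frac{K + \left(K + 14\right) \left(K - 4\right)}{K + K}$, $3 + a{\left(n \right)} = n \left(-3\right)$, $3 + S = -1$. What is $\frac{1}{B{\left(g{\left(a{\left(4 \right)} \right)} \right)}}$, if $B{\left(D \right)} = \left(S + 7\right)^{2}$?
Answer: $\frac{1}{9} \approx 0.11111$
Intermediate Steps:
$S = -4$ ($S = -3 - 1 = -4$)
$a{\left(n \right)} = -3 - 3 n$ ($a{\left(n \right)} = -3 + n \left(-3\right) = -3 - 3 n$)
$g{\left(K \right)} = \frac{K + \left(-4 + K\right) \left(14 + K\right)}{2 K}$ ($g{\left(K \right)} = \frac{K + \left(14 + K\right) \left(-4 + K\right)}{2 K} = \left(K + \left(-4 + K\right) \left(14 + K\right)\right) \frac{1}{2 K} = \frac{K + \left(-4 + K\right) \left(14 + K\right)}{2 K}$)
$B{\left(D \right)} = 9$ ($B{\left(D \right)} = \left(-4 + 7\right)^{2} = 3^{2} = 9$)
$\frac{1}{B{\left(g{\left(a{\left(4 \right)} \right)} \right)}} = \frac{1}{9}$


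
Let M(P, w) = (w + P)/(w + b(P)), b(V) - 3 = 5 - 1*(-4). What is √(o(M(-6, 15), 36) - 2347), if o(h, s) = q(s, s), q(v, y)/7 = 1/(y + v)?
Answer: I*√337954/12 ≈ 48.445*I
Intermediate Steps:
b(V) = 12 (b(V) = 3 + (5 - 1*(-4)) = 3 + (5 + 4) = 3 + 9 = 12)
M(P, w) = (P + w)/(12 + w) (M(P, w) = (w + P)/(w + 12) = (P + w)/(12 + w))
q(v, y) = 7/(v + y) (q(v, y) = 7/(y + v) = 7/(v + y))
o(h, s) = 7/(2*s) (o(h, s) = 7/(s + s) = 7/((2*s)) = 7*(1/(2*s)) = 7/(2*s))
√(o(M(-6, 15), 36) - 2347) = √((7/2)/36 - 2347) = √((7/2)*(1/36) - 2347) = √(7/72 - 2347) = √(-168977/72) = I*√337954/12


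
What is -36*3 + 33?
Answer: -75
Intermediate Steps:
-36*3 + 33 = -108 + 33 = -75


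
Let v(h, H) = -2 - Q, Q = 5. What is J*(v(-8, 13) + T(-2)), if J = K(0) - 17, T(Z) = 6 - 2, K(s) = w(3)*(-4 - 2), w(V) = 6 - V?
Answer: 105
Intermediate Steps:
K(s) = -18 (K(s) = (6 - 1*3)*(-4 - 2) = (6 - 3)*(-6) = 3*(-6) = -18)
v(h, H) = -7 (v(h, H) = -2 - 1*5 = -2 - 5 = -7)
T(Z) = 4
J = -35 (J = -18 - 17 = -35)
J*(v(-8, 13) + T(-2)) = -35*(-7 + 4) = -35*(-3) = 105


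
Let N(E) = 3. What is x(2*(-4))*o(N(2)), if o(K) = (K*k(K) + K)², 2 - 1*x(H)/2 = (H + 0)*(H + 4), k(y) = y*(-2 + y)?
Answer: -8640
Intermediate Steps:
x(H) = 4 - 2*H*(4 + H) (x(H) = 4 - 2*(H + 0)*(H + 4) = 4 - 2*H*(4 + H))
o(K) = (K + K²*(-2 + K))² (o(K) = (K*(K*(-2 + K)) + K)² = (K²*(-2 + K) + K)² = (K + K²*(-2 + K))²)
x(2*(-4))*o(N(2)) = (4 - 16*(-4) - 2*(2*(-4))²)*(3²*(1 + 3*(-2 + 3))²) = (4 - 8*(-8) - 2*(-8)²)*(9*(1 + 3*1)²) = (4 + 64 - 2*64)*(9*(1 + 3)²) = (4 + 64 - 128)*(9*4²) = -540*16 = -60*144 = -8640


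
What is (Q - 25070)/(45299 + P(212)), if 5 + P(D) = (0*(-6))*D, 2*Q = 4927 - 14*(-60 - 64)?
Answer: -43477/90588 ≈ -0.47994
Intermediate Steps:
Q = 6663/2 (Q = (4927 - 14*(-60 - 64))/2 = (4927 - 14*(-124))/2 = (4927 - 1*(-1736))/2 = (4927 + 1736)/2 = (½)*6663 = 6663/2 ≈ 3331.5)
P(D) = -5 (P(D) = -5 + (0*(-6))*D = -5 + 0*D = -5 + 0 = -5)
(Q - 25070)/(45299 + P(212)) = (6663/2 - 25070)/(45299 - 5) = -43477/2/45294 = -43477/2*1/45294 = -43477/90588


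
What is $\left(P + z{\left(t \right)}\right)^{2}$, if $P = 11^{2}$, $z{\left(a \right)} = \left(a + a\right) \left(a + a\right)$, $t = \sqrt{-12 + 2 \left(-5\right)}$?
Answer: $1089$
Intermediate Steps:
$t = i \sqrt{22}$ ($t = \sqrt{-12 - 10} = \sqrt{-22} = i \sqrt{22} \approx 4.6904 i$)
$z{\left(a \right)} = 4 a^{2}$ ($z{\left(a \right)} = 2 a 2 a = 4 a^{2}$)
$P = 121$
$\left(P + z{\left(t \right)}\right)^{2} = \left(121 + 4 \left(i \sqrt{22}\right)^{2}\right)^{2} = \left(121 + 4 \left(-22\right)\right)^{2} = \left(121 - 88\right)^{2} = 33^{2} = 1089$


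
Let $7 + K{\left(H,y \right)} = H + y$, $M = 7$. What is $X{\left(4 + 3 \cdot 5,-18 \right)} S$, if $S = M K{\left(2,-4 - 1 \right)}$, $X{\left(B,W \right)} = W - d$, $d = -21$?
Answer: $-210$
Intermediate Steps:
$X{\left(B,W \right)} = 21 + W$ ($X{\left(B,W \right)} = W - -21 = W + 21 = 21 + W$)
$K{\left(H,y \right)} = -7 + H + y$ ($K{\left(H,y \right)} = -7 + \left(H + y\right) = -7 + H + y$)
$S = -70$ ($S = 7 \left(-7 + 2 - 5\right) = 7 \left(-10\right) = -70$)
$X{\left(4 + 3 \cdot 5,-18 \right)} S = \left(21 - 18\right) \left(-70\right) = 3 \left(-70\right) = -210$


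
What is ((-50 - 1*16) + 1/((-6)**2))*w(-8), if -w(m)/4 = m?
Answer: -19000/9 ≈ -2111.1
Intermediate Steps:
w(m) = -4*m
((-50 - 1*16) + 1/((-6)**2))*w(-8) = ((-50 - 1*16) + 1/((-6)**2))*(-4*(-8)) = ((-50 - 16) + 1/36)*32 = (-66 + 1/36)*32 = -2375/36*32 = -19000/9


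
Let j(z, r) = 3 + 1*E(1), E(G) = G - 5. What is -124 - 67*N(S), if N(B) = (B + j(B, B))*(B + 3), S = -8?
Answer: -3139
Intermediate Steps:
E(G) = -5 + G
j(z, r) = -1 (j(z, r) = 3 + 1*(-5 + 1) = 3 + 1*(-4) = 3 - 4 = -1)
N(B) = (-1 + B)*(3 + B) (N(B) = (B - 1)*(B + 3) = (-1 + B)*(3 + B))
-124 - 67*N(S) = -124 - 67*(-3 + (-8)**2 + 2*(-8)) = -124 - 67*(-3 + 64 - 16) = -124 - 67*45 = -124 - 3015 = -3139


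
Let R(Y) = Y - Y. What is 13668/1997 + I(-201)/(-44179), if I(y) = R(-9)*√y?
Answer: 13668/1997 ≈ 6.8443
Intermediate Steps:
R(Y) = 0
I(y) = 0 (I(y) = 0*√y = 0)
13668/1997 + I(-201)/(-44179) = 13668/1997 + 0/(-44179) = 13668*(1/1997) + 0*(-1/44179) = 13668/1997 + 0 = 13668/1997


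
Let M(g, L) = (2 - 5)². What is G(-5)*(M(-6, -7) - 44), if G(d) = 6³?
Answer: -7560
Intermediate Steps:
G(d) = 216
M(g, L) = 9 (M(g, L) = (-3)² = 9)
G(-5)*(M(-6, -7) - 44) = 216*(9 - 44) = 216*(-35) = -7560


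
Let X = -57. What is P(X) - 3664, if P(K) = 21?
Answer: -3643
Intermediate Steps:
P(X) - 3664 = 21 - 3664 = -3643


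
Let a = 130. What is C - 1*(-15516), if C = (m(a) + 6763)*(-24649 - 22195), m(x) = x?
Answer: -322880176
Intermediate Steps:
C = -322895692 (C = (130 + 6763)*(-24649 - 22195) = 6893*(-46844) = -322895692)
C - 1*(-15516) = -322895692 - 1*(-15516) = -322895692 + 15516 = -322880176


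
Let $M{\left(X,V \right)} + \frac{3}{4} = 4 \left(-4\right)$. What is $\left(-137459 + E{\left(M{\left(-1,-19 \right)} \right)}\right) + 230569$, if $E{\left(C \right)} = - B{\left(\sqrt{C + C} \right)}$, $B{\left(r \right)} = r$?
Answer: $93110 - \frac{i \sqrt{134}}{2} \approx 93110.0 - 5.7879 i$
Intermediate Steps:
$M{\left(X,V \right)} = - \frac{67}{4}$ ($M{\left(X,V \right)} = - \frac{3}{4} + 4 \left(-4\right) = - \frac{3}{4} - 16 = - \frac{67}{4}$)
$E{\left(C \right)} = - \sqrt{2} \sqrt{C}$ ($E{\left(C \right)} = - \sqrt{C + C} = - \sqrt{2 C} = - \sqrt{2} \sqrt{C}$)
$\left(-137459 + E{\left(M{\left(-1,-19 \right)} \right)}\right) + 230569 = \left(-137459 - \sqrt{2} \sqrt{- \frac{67}{4}}\right) + 230569 = \left(-137459 - \sqrt{2} \frac{i \sqrt{67}}{2}\right) + 230569 = \left(-137459 - \frac{i \sqrt{134}}{2}\right) + 230569 = 93110 - \frac{i \sqrt{134}}{2}$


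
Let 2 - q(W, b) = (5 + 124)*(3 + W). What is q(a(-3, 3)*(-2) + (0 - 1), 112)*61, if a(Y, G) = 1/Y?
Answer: -20862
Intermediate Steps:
q(W, b) = -385 - 129*W (q(W, b) = 2 - (5 + 124)*(3 + W) = 2 - 129*(3 + W) = 2 - (387 + 129*W) = 2 + (-387 - 129*W) = -385 - 129*W)
q(a(-3, 3)*(-2) + (0 - 1), 112)*61 = (-385 - 129*(-2/(-3) + (0 - 1)))*61 = (-385 - 129*(-1/3*(-2) - 1))*61 = (-385 - 129*(2/3 - 1))*61 = (-385 - 129*(-1/3))*61 = (-385 + 43)*61 = -342*61 = -20862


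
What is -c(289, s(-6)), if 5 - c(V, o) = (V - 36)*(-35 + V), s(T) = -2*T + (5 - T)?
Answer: 64257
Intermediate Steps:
s(T) = 5 - 3*T
c(V, o) = 5 - (-36 + V)*(-35 + V) (c(V, o) = 5 - (V - 36)*(-35 + V) = 5 - (-36 + V)*(-35 + V))
-c(289, s(-6)) = -(-1255 - 1*289² + 71*289) = -(-1255 - 1*83521 + 20519) = -(-1255 - 83521 + 20519) = -1*(-64257) = 64257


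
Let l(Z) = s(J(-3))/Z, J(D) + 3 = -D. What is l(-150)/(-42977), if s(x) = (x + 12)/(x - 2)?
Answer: -1/1074425 ≈ -9.3073e-7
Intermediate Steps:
J(D) = -3 - D
s(x) = (12 + x)/(-2 + x)
l(Z) = -6/Z (l(Z) = ((12 + (-3 - 1*(-3)))/(-2 + (-3 - 1*(-3))))/Z = ((12 + (-3 + 3))/(-2 + (-3 + 3)))/Z = ((12 + 0)/(-2 + 0))/Z = (12/(-2))/Z = (-½*12)/Z = -6/Z)
l(-150)/(-42977) = -6/(-150)/(-42977) = -6*(-1/150)*(-1/42977) = (1/25)*(-1/42977) = -1/1074425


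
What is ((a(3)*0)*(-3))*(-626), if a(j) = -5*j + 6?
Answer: 0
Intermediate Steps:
a(j) = 6 - 5*j
((a(3)*0)*(-3))*(-626) = (((6 - 5*3)*0)*(-3))*(-626) = (((6 - 15)*0)*(-3))*(-626) = (-9*0*(-3))*(-626) = (0*(-3))*(-626) = 0*(-626) = 0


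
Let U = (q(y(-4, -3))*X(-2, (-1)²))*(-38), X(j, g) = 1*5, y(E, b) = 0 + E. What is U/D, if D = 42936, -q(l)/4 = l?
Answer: -380/5367 ≈ -0.070803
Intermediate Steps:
y(E, b) = E
q(l) = -4*l
X(j, g) = 5
U = -3040 (U = (-4*(-4)*5)*(-38) = (16*5)*(-38) = 80*(-38) = -3040)
U/D = -3040/42936 = -3040*1/42936 = -380/5367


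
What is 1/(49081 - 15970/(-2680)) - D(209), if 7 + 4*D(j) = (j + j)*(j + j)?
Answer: -2298455422613/52621220 ≈ -43679.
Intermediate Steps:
D(j) = -7/4 + j**2 (D(j) = -7/4 + ((j + j)*(j + j))/4 = -7/4 + ((2*j)*(2*j))/4 = -7/4 + (4*j**2)/4 = -7/4 + j**2)
1/(49081 - 15970/(-2680)) - D(209) = 1/(49081 - 15970/(-2680)) - (-7/4 + 209**2) = 1/(49081 - 15970*(-1/2680)) - (-7/4 + 43681) = 1/(49081 + 1597/268) - 1*174717/4 = 1/(13155305/268) - 174717/4 = 268/13155305 - 174717/4 = -2298455422613/52621220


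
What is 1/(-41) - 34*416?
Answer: -579905/41 ≈ -14144.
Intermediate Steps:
1/(-41) - 34*416 = -1/41 - 14144 = -579905/41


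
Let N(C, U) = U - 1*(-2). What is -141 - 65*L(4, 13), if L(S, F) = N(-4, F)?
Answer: -1116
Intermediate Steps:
N(C, U) = 2 + U (N(C, U) = U + 2 = 2 + U)
L(S, F) = 2 + F
-141 - 65*L(4, 13) = -141 - 65*(2 + 13) = -141 - 65*15 = -141 - 975 = -1116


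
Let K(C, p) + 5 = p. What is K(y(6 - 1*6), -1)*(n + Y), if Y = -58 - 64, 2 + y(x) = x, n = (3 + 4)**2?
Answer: 438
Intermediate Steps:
n = 49 (n = 7**2 = 49)
y(x) = -2 + x
K(C, p) = -5 + p
Y = -122
K(y(6 - 1*6), -1)*(n + Y) = (-5 - 1)*(49 - 122) = -6*(-73) = 438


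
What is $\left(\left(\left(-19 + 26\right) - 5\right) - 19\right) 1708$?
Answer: $-29036$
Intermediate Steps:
$\left(\left(\left(-19 + 26\right) - 5\right) - 19\right) 1708 = \left(\left(7 - 5\right) - 19\right) 1708 = \left(2 - 19\right) 1708 = \left(-17\right) 1708 = -29036$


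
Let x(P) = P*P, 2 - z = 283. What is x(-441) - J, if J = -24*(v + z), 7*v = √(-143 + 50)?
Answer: 187737 + 24*I*√93/7 ≈ 1.8774e+5 + 33.064*I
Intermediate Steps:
z = -281 (z = 2 - 1*283 = 2 - 283 = -281)
v = I*√93/7 (v = √(-143 + 50)/7 = √(-93)/7 = (I*√93)/7 = I*√93/7 ≈ 1.3777*I)
x(P) = P²
J = 6744 - 24*I*√93/7 (J = -24*(I*√93/7 - 281) = -24*(-281 + I*√93/7) = 6744 - 24*I*√93/7 ≈ 6744.0 - 33.064*I)
x(-441) - J = (-441)² - (6744 - 24*I*√93/7) = 194481 + (-6744 + 24*I*√93/7) = 187737 + 24*I*√93/7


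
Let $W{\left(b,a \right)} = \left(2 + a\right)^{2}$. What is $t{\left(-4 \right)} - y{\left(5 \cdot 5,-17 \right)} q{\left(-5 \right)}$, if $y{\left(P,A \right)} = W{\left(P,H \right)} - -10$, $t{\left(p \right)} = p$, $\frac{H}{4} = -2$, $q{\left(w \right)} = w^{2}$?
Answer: $-1154$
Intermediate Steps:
$H = -8$ ($H = 4 \left(-2\right) = -8$)
$y{\left(P,A \right)} = 46$ ($y{\left(P,A \right)} = \left(2 - 8\right)^{2} - -10 = \left(-6\right)^{2} + 10 = 36 + 10 = 46$)
$t{\left(-4 \right)} - y{\left(5 \cdot 5,-17 \right)} q{\left(-5 \right)} = -4 - 46 \left(-5\right)^{2} = -4 - 46 \cdot 25 = -4 - 1150 = -1154$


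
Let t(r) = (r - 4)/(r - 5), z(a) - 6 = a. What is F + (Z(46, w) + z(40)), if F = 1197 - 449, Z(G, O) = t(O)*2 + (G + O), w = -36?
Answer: 33044/41 ≈ 805.95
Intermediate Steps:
z(a) = 6 + a
t(r) = (-4 + r)/(-5 + r)
Z(G, O) = G + O + 2*(-4 + O)/(-5 + O) (Z(G, O) = ((-4 + O)/(-5 + O))*2 + (G + O) = 2*(-4 + O)/(-5 + O) + (G + O) = G + O + 2*(-4 + O)/(-5 + O))
F = 748
F + (Z(46, w) + z(40)) = 748 + ((-8 + 2*(-36) + (-5 - 36)*(46 - 36))/(-5 - 36) + (6 + 40)) = 748 + ((-8 - 72 - 41*10)/(-41) + 46) = 748 + (-(-8 - 72 - 410)/41 + 46) = 748 + (-1/41*(-490) + 46) = 748 + (490/41 + 46) = 748 + 2376/41 = 33044/41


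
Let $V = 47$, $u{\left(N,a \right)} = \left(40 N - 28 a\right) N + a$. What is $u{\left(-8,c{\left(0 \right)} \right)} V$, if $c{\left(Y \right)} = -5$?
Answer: $67445$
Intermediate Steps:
$u{\left(N,a \right)} = a + N \left(- 28 a + 40 N\right)$ ($u{\left(N,a \right)} = \left(- 28 a + 40 N\right) N + a = N \left(- 28 a + 40 N\right) + a = a + N \left(- 28 a + 40 N\right)$)
$u{\left(-8,c{\left(0 \right)} \right)} V = \left(-5 + 40 \left(-8\right)^{2} - \left(-224\right) \left(-5\right)\right) 47 = \left(-5 + 40 \cdot 64 - 1120\right) 47 = \left(-5 + 2560 - 1120\right) 47 = 1435 \cdot 47 = 67445$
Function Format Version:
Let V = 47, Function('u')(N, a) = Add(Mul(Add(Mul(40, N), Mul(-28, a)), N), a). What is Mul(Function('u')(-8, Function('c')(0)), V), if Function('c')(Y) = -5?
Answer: 67445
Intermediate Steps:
Function('u')(N, a) = Add(a, Mul(N, Add(Mul(-28, a), Mul(40, N)))) (Function('u')(N, a) = Add(Mul(Add(Mul(-28, a), Mul(40, N)), N), a) = Add(Mul(N, Add(Mul(-28, a), Mul(40, N))), a) = Add(a, Mul(N, Add(Mul(-28, a), Mul(40, N)))))
Mul(Function('u')(-8, Function('c')(0)), V) = Mul(Add(-5, Mul(40, Pow(-8, 2)), Mul(-28, -8, -5)), 47) = Mul(Add(-5, Mul(40, 64), -1120), 47) = Mul(Add(-5, 2560, -1120), 47) = Mul(1435, 47) = 67445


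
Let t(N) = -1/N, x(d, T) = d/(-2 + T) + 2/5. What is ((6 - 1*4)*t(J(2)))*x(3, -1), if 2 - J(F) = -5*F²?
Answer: 3/55 ≈ 0.054545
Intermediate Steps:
J(F) = 2 + 5*F² (J(F) = 2 - (-5)*F² = 2 + 5*F²)
x(d, T) = ⅖ + d/(-2 + T) (x(d, T) = d/(-2 + T) + 2*(⅕) = d/(-2 + T) + ⅖ = ⅖ + d/(-2 + T))
((6 - 1*4)*t(J(2)))*x(3, -1) = ((6 - 1*4)*(-1/(2 + 5*2²)))*((-4 + 2*(-1) + 5*3)/(5*(-2 - 1))) = ((6 - 4)*(-1/(2 + 5*4)))*((⅕)*(-4 - 2 + 15)/(-3)) = (2*(-1/(2 + 20)))*((⅕)*(-⅓)*9) = (2*(-1/22))*(-⅗) = -1/11*(-⅗) = 3/55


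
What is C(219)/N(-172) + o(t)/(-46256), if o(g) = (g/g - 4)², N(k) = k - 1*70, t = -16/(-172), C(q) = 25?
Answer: -579289/5596976 ≈ -0.10350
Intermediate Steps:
t = 4/43 (t = -16*(-1/172) = 4/43 ≈ 0.093023)
N(k) = -70 + k (N(k) = k - 70 = -70 + k)
o(g) = 9 (o(g) = (1 - 4)² = (-3)² = 9)
C(219)/N(-172) + o(t)/(-46256) = 25/(-70 - 172) + 9/(-46256) = 25/(-242) + 9*(-1/46256) = 25*(-1/242) - 9/46256 = -25/242 - 9/46256 = -579289/5596976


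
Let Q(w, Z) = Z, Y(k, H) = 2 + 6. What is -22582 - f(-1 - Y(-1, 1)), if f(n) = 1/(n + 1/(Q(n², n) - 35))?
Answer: -8965010/397 ≈ -22582.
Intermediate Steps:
Y(k, H) = 8
f(n) = 1/(n + 1/(-35 + n)) (f(n) = 1/(n + 1/(n - 35)) = 1/(n + 1/(-35 + n)))
-22582 - f(-1 - Y(-1, 1)) = -22582 - (-35 + (-1 - 1*8))/(1 + (-1 - 1*8)² - 35*(-1 - 1*8)) = -22582 - (-35 + (-1 - 8))/(1 + (-1 - 8)² - 35*(-1 - 8)) = -22582 - (-35 - 9)/(1 + (-9)² - 35*(-9)) = -22582 - (-44)/(1 + 81 + 315) = -22582 - (-44)/397 = -22582 - 1*(-44/397) = -22582 + 44/397 = -8965010/397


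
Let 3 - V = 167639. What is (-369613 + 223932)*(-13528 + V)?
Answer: 26392152684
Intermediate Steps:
V = -167636 (V = 3 - 1*167639 = 3 - 167639 = -167636)
(-369613 + 223932)*(-13528 + V) = (-369613 + 223932)*(-13528 - 167636) = -145681*(-181164) = 26392152684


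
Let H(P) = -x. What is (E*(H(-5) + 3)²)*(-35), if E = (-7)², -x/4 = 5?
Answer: -907235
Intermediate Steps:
x = -20 (x = -4*5 = -20)
H(P) = 20 (H(P) = -1*(-20) = 20)
E = 49
(E*(H(-5) + 3)²)*(-35) = (49*(20 + 3)²)*(-35) = (49*23²)*(-35) = (49*529)*(-35) = 25921*(-35) = -907235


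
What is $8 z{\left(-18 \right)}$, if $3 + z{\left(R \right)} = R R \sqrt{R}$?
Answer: $-24 + 7776 i \sqrt{2} \approx -24.0 + 10997.0 i$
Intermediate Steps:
$z{\left(R \right)} = -3 + R^{\frac{5}{2}}$ ($z{\left(R \right)} = -3 + R R \sqrt{R} = -3 + R^{2} \sqrt{R} = -3 + R^{\frac{5}{2}}$)
$8 z{\left(-18 \right)} = 8 \left(-3 + \left(-18\right)^{\frac{5}{2}}\right) = 8 \left(-3 + 972 i \sqrt{2}\right) = -24 + 7776 i \sqrt{2}$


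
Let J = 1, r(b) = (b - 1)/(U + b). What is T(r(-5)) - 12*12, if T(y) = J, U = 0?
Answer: -143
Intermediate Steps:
r(b) = (-1 + b)/b (r(b) = (b - 1)/(0 + b) = (-1 + b)/b)
T(y) = 1
T(r(-5)) - 12*12 = 1 - 12*12 = 1 - 144 = -143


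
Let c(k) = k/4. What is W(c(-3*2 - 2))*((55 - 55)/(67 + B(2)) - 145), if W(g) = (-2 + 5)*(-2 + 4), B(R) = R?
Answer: -870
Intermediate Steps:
c(k) = k/4 (c(k) = k*(1/4) = k/4)
W(g) = 6 (W(g) = 3*2 = 6)
W(c(-3*2 - 2))*((55 - 55)/(67 + B(2)) - 145) = 6*((55 - 55)/(67 + 2) - 145) = 6*(0/69 - 145) = 6*(0*(1/69) - 145) = 6*(0 - 145) = 6*(-145) = -870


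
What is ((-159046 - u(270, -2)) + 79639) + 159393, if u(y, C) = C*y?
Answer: 80526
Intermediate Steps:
((-159046 - u(270, -2)) + 79639) + 159393 = ((-159046 - (-2)*270) + 79639) + 159393 = ((-159046 - 1*(-540)) + 79639) + 159393 = ((-159046 + 540) + 79639) + 159393 = (-158506 + 79639) + 159393 = -78867 + 159393 = 80526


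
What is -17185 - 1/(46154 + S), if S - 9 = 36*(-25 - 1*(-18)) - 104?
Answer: -787193296/45807 ≈ -17185.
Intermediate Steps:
S = -347 (S = 9 + (36*(-25 - 1*(-18)) - 104) = 9 + (36*(-25 + 18) - 104) = 9 + (36*(-7) - 104) = 9 + (-252 - 104) = 9 - 356 = -347)
-17185 - 1/(46154 + S) = -17185 - 1/(46154 - 347) = -17185 - 1/45807 = -787193296/45807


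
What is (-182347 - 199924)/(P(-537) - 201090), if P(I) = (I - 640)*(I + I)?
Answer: -382271/1063008 ≈ -0.35961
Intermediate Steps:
P(I) = 2*I*(-640 + I) (P(I) = (-640 + I)*(2*I) = 2*I*(-640 + I))
(-182347 - 199924)/(P(-537) - 201090) = (-182347 - 199924)/(2*(-537)*(-640 - 537) - 201090) = -382271/(2*(-537)*(-1177) - 201090) = -382271/(1264098 - 201090) = -382271/1063008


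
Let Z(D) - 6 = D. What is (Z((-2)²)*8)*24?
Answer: 1920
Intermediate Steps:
Z(D) = 6 + D
(Z((-2)²)*8)*24 = ((6 + (-2)²)*8)*24 = ((6 + 4)*8)*24 = (10*8)*24 = 80*24 = 1920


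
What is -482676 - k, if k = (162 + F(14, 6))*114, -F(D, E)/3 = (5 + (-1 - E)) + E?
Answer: -499776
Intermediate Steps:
F(D, E) = -12 (F(D, E) = -3*((5 + (-1 - E)) + E) = -3*((4 - E) + E) = -3*4 = -12)
k = 17100 (k = (162 - 12)*114 = 150*114 = 17100)
-482676 - k = -482676 - 1*17100 = -482676 - 17100 = -499776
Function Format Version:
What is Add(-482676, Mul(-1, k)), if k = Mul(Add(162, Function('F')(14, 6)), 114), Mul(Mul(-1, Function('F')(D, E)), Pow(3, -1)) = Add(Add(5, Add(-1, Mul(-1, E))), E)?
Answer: -499776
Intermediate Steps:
Function('F')(D, E) = -12 (Function('F')(D, E) = Mul(-3, Add(Add(5, Add(-1, Mul(-1, E))), E)) = Mul(-3, Add(Add(4, Mul(-1, E)), E)) = Mul(-3, 4) = -12)
k = 17100 (k = Mul(Add(162, -12), 114) = Mul(150, 114) = 17100)
Add(-482676, Mul(-1, k)) = Add(-482676, Mul(-1, 17100)) = Add(-482676, -17100) = -499776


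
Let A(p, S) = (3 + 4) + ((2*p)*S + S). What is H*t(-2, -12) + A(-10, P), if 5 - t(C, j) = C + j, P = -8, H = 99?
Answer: 2040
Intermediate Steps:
A(p, S) = 7 + S + 2*S*p (A(p, S) = 7 + (2*S*p + S) = 7 + (S + 2*S*p) = 7 + S + 2*S*p)
t(C, j) = 5 - C - j (t(C, j) = 5 - (C + j) = 5 + (-C - j) = 5 - C - j)
H*t(-2, -12) + A(-10, P) = 99*(5 - 1*(-2) - 1*(-12)) + (7 - 8 + 2*(-8)*(-10)) = 99*(5 + 2 + 12) + (7 - 8 + 160) = 99*19 + 159 = 1881 + 159 = 2040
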